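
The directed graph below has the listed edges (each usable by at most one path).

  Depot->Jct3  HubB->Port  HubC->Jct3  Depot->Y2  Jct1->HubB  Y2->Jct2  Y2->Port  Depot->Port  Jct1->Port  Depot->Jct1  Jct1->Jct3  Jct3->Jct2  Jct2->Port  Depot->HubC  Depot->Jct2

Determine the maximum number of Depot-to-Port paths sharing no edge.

4

Assign every edge capacity 1; by Menger, the answer equals the max flow.
Path Depot→Port (+1); total 1.
Path Depot→Jct1→Port (+1); total 2.
Path Depot→Y2→Port (+1); total 3.
Path Depot→Jct2→Port (+1); total 4.
No residual Depot→Port path; max flow = 4.
Certifying cut of size 4: {Depot→Jct1, Depot→Port, Depot→Y2, Jct2→Port}.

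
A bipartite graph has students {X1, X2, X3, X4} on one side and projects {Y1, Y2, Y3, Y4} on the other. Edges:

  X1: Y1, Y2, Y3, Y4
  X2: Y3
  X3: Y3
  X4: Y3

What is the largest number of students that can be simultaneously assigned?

2

Unit-capacity flow: source→left, listed edges, right→sink; max matching = max flow.
Augmenting path X1→Y1 (+1); matched 1.
Augmenting path X2→Y3 (+1); matched 2.
No augmenting path remains; maximum matching = 2.
König certificate: {X1, Y3} is a vertex cover of size 2 (every listed pair touches it), so no matching can be larger.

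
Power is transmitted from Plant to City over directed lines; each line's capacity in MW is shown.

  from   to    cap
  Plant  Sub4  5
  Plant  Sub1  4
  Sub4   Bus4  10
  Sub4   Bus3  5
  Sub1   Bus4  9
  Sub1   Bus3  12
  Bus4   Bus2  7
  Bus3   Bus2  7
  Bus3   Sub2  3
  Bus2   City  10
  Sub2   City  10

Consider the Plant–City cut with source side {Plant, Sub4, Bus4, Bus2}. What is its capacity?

19

Edges leaving {Plant, Sub4, Bus4, Bus2}: Plant→Sub1 (4), Sub4→Bus3 (5), Bus2→City (10).
Cut capacity = 4 + 5 + 10 = 19.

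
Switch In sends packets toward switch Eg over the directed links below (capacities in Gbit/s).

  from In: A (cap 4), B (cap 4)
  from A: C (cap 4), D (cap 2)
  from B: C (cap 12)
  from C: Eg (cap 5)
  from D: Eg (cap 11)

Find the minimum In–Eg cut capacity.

Augment In→A→C→Eg: bottleneck 4, flow now 4.
Augment In→B→C→Eg: bottleneck 1, flow now 5.
Augment In→B→C→A→D→Eg: bottleneck 2, flow now 7. (uses reverse residual edge)
No augmenting path remains; maximum flow = 7.
By max-flow min-cut, the minimum cut capacity equals the max flow.
In the residual graph, reachable from In: {In, A, B, C}.
Min-cut edges: A→D (2), C→Eg (5); capacity 2 + 5 = 7.

7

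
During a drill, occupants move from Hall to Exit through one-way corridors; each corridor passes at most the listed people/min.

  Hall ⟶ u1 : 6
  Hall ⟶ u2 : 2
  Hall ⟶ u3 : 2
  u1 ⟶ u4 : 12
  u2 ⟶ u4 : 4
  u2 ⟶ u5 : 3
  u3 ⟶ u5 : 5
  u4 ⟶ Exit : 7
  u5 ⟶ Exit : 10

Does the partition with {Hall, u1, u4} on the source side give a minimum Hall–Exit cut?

No — its capacity is 11, but the minimum cut has capacity 10.

Given cut capacity: 2 + 2 + 7 = 11.
Augment Hall→u1→u4→Exit: bottleneck 6, flow now 6.
Augment Hall→u2→u4→Exit: bottleneck 1, flow now 7.
Augment Hall→u2→u5→Exit: bottleneck 1, flow now 8.
Augment Hall→u3→u5→Exit: bottleneck 2, flow now 10.
No augmenting path remains; maximum flow = 10.
In the residual graph, reachable from Hall: {Hall}.
Min-cut edges: Hall→u1 (6), Hall→u2 (2), Hall→u3 (2); capacity 6 + 2 + 2 = 10.
Cut capacity 11 exceeds the max flow 10, so it is not minimum.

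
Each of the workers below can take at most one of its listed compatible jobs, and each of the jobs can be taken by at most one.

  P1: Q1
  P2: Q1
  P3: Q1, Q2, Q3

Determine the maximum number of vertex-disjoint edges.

Unit-capacity flow: source→left, listed edges, right→sink; max matching = max flow.
Augmenting path P1→Q1 (+1); matched 1.
Augmenting path P3→Q2 (+1); matched 2.
No augmenting path remains; maximum matching = 2.
König certificate: {P3, Q1} is a vertex cover of size 2 (every listed pair touches it), so no matching can be larger.

2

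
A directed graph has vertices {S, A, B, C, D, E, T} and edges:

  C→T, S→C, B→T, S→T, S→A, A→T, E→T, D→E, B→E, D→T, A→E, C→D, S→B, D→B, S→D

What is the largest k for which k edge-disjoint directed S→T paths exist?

5

Assign every edge capacity 1; by Menger, the answer equals the max flow.
Path S→T (+1); total 1.
Path S→A→T (+1); total 2.
Path S→B→T (+1); total 3.
Path S→C→T (+1); total 4.
Path S→D→T (+1); total 5.
No residual S→T path; max flow = 5.
Certifying cut of size 5: {S→A, S→B, S→C, S→D, S→T}.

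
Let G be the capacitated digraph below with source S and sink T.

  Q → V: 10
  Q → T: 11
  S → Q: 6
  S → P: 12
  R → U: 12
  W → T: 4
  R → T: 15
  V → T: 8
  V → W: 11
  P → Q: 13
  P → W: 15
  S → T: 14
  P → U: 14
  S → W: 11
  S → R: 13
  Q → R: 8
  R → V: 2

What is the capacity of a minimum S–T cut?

49

Augment S→T: bottleneck 14, flow now 14.
Augment S→Q→T: bottleneck 6, flow now 20.
Augment S→R→T: bottleneck 13, flow now 33.
Augment S→W→T: bottleneck 4, flow now 37.
Augment S→P→Q→T: bottleneck 5, flow now 42.
Augment S→P→Q→R→T: bottleneck 2, flow now 44.
Augment S→P→Q→V→T: bottleneck 5, flow now 49.
No augmenting path remains; maximum flow = 49.
By max-flow min-cut, the minimum cut capacity equals the max flow.
In the residual graph, reachable from S: {S, W}.
Min-cut edges: S→P (12), S→Q (6), S→R (13), S→T (14), W→T (4); capacity 12 + 6 + 13 + 14 + 4 = 49.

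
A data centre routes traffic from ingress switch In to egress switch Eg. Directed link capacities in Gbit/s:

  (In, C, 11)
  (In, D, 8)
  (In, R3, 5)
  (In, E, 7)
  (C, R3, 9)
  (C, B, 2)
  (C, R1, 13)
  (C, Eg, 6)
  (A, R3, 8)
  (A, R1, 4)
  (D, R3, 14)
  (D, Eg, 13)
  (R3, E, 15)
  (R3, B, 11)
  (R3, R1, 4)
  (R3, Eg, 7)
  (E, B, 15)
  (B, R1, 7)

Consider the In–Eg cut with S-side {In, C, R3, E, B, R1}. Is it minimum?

Given cut capacity: 8 + 6 + 7 = 21.
Augment In→C→Eg: bottleneck 6, flow now 6.
Augment In→D→Eg: bottleneck 8, flow now 14.
Augment In→R3→Eg: bottleneck 5, flow now 19.
Augment In→C→R3→Eg: bottleneck 2, flow now 21.
No augmenting path remains; maximum flow = 21.
Cut capacity 21 equals the max flow, so it is a minimum cut.

Yes — it is a minimum cut (capacity 21).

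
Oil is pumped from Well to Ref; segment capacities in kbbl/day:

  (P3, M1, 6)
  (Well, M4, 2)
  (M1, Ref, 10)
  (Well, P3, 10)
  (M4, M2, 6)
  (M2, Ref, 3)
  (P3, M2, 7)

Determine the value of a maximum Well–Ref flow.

9

Augment Well→M4→M2→Ref: bottleneck 2, flow now 2.
Augment Well→P3→M1→Ref: bottleneck 6, flow now 8.
Augment Well→P3→M2→Ref: bottleneck 1, flow now 9.
No augmenting path remains; maximum flow = 9.
In the residual graph, reachable from Well: {Well, M4, P3, M2}.
Min-cut edges: P3→M1 (6), M2→Ref (3); capacity 6 + 3 = 9.
This cut is saturated, so no flow can exceed 9.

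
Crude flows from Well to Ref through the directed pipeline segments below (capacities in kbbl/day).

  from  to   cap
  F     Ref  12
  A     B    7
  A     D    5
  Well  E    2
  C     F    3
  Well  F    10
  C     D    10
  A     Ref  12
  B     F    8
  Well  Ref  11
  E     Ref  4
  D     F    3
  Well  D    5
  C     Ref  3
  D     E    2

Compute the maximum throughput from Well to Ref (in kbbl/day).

Augment Well→Ref: bottleneck 11, flow now 11.
Augment Well→E→Ref: bottleneck 2, flow now 13.
Augment Well→F→Ref: bottleneck 10, flow now 23.
Augment Well→D→E→Ref: bottleneck 2, flow now 25.
Augment Well→D→F→Ref: bottleneck 2, flow now 27.
No augmenting path remains; maximum flow = 27.
In the residual graph, reachable from Well: {Well, D, F}.
Min-cut edges: Well→E (2), Well→Ref (11), D→E (2), F→Ref (12); capacity 2 + 11 + 2 + 12 = 27.
This cut is saturated, so no flow can exceed 27.

27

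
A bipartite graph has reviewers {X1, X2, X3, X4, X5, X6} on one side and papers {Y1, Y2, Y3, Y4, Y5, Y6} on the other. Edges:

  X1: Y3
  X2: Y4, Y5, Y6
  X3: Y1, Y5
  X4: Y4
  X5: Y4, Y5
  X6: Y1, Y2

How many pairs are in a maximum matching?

Unit-capacity flow: source→left, listed edges, right→sink; max matching = max flow.
Augmenting path X1→Y3 (+1); matched 1.
Augmenting path X2→Y4 (+1); matched 2.
Augmenting path X3→Y1 (+1); matched 3.
Augmenting path X5→Y5 (+1); matched 4.
Augmenting path X6→Y2 (+1); matched 5.
Augmenting path X4→Y4→X2→Y6 (+1); matched 6.
No augmenting path remains; maximum matching = 6.
König certificate: {X1, X2, X3, X4, X5, X6} is a vertex cover of size 6 (every listed pair touches it), so no matching can be larger.

6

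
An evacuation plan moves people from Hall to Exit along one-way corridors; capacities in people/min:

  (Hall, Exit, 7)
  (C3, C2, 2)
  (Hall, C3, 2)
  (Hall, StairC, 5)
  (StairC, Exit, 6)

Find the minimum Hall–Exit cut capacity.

Augment Hall→Exit: bottleneck 7, flow now 7.
Augment Hall→StairC→Exit: bottleneck 5, flow now 12.
No augmenting path remains; maximum flow = 12.
By max-flow min-cut, the minimum cut capacity equals the max flow.
In the residual graph, reachable from Hall: {Hall, C3, C2}.
Min-cut edges: Hall→StairC (5), Hall→Exit (7); capacity 5 + 7 = 12.

12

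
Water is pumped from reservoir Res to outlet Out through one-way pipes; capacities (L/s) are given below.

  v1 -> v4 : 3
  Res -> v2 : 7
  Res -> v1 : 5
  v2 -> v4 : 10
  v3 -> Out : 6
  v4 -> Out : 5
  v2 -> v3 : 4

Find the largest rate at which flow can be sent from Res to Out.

9

Augment Res→v1→v4→Out: bottleneck 3, flow now 3.
Augment Res→v2→v3→Out: bottleneck 4, flow now 7.
Augment Res→v2→v4→Out: bottleneck 2, flow now 9.
No augmenting path remains; maximum flow = 9.
In the residual graph, reachable from Res: {Res, v1, v2, v4}.
Min-cut edges: v2→v3 (4), v4→Out (5); capacity 4 + 5 = 9.
This cut is saturated, so no flow can exceed 9.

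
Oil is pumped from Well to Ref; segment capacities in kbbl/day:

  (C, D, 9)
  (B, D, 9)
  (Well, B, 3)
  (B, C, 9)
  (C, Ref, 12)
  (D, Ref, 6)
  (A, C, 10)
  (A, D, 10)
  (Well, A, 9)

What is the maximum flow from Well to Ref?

12

Augment Well→A→C→Ref: bottleneck 9, flow now 9.
Augment Well→B→C→Ref: bottleneck 3, flow now 12.
No augmenting path remains; maximum flow = 12.
In the residual graph, reachable from Well: {Well}.
Min-cut edges: Well→A (9), Well→B (3); capacity 9 + 3 = 12.
This cut is saturated, so no flow can exceed 12.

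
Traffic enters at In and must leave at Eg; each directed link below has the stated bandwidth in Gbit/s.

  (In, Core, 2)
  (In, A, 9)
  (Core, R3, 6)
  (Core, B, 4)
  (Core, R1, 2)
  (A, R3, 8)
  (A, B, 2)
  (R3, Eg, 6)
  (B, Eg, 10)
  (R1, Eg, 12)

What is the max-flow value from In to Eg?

Augment In→Core→R3→Eg: bottleneck 2, flow now 2.
Augment In→A→R3→Eg: bottleneck 4, flow now 6.
Augment In→A→B→Eg: bottleneck 2, flow now 8.
Augment In→A→R3→Core→B→Eg: bottleneck 2, flow now 10. (uses reverse residual edge)
No augmenting path remains; maximum flow = 10.
In the residual graph, reachable from In: {In, A, R3}.
Min-cut edges: In→Core (2), A→B (2), R3→Eg (6); capacity 2 + 2 + 6 = 10.
This cut is saturated, so no flow can exceed 10.

10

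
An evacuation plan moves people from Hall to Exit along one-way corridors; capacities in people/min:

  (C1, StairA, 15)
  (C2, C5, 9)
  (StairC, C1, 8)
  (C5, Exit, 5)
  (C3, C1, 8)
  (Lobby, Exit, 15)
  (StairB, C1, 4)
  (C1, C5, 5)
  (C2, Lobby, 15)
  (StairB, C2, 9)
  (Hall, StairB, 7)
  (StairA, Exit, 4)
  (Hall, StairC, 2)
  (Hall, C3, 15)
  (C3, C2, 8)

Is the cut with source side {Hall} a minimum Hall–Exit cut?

Given cut capacity: 2 + 7 + 15 = 24.
Augment Hall→StairC→C1→C5→Exit: bottleneck 2, flow now 2.
Augment Hall→StairB→C2→C5→Exit: bottleneck 3, flow now 5.
Augment Hall→StairB→C2→Lobby→Exit: bottleneck 4, flow now 9.
Augment Hall→C3→C2→Lobby→Exit: bottleneck 8, flow now 17.
Augment Hall→C3→C1→StairA→Exit: bottleneck 4, flow now 21.
Augment Hall→C3→C1→C5→C2→Lobby→Exit: bottleneck 3, flow now 24. (uses reverse residual edge)
No augmenting path remains; maximum flow = 24.
Cut capacity 24 equals the max flow, so it is a minimum cut.

Yes — it is a minimum cut (capacity 24).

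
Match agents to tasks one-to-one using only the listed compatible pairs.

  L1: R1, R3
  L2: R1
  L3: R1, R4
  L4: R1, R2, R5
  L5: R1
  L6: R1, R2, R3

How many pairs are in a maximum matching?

Unit-capacity flow: source→left, listed edges, right→sink; max matching = max flow.
Augmenting path L1→R1 (+1); matched 1.
Augmenting path L3→R4 (+1); matched 2.
Augmenting path L4→R2 (+1); matched 3.
Augmenting path L6→R3 (+1); matched 4.
Augmenting path L2→R1→L1→R3→L6→R2→L4→R5 (+1); matched 5.
No augmenting path remains; maximum matching = 5.
König certificate: {L1, L3, L4, L6, R1} is a vertex cover of size 5 (every listed pair touches it), so no matching can be larger.

5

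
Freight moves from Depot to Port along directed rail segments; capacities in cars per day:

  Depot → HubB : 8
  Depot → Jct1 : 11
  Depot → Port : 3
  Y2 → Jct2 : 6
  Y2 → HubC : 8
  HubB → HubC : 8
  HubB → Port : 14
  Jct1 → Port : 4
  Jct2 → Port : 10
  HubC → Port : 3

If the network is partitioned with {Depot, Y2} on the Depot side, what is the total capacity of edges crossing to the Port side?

36

Edges leaving {Depot, Y2}: Depot→HubB (8), Depot→Jct1 (11), Depot→Port (3), Y2→Jct2 (6), Y2→HubC (8).
Cut capacity = 8 + 11 + 3 + 6 + 8 = 36.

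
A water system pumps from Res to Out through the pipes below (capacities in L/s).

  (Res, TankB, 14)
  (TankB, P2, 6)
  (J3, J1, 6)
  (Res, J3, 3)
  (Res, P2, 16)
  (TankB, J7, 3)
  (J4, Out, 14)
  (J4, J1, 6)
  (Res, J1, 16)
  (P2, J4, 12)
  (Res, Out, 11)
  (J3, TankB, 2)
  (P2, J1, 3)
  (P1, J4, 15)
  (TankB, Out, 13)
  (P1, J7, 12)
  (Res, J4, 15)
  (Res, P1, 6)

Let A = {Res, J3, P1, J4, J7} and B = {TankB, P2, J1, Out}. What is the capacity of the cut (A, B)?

Edges leaving {Res, J3, P1, J4, J7}: Res→TankB (14), Res→P2 (16), Res→J1 (16), Res→Out (11), J3→TankB (2), J3→J1 (6), J4→J1 (6), J4→Out (14).
Cut capacity = 14 + 16 + 16 + 11 + 2 + 6 + 6 + 14 = 85.

85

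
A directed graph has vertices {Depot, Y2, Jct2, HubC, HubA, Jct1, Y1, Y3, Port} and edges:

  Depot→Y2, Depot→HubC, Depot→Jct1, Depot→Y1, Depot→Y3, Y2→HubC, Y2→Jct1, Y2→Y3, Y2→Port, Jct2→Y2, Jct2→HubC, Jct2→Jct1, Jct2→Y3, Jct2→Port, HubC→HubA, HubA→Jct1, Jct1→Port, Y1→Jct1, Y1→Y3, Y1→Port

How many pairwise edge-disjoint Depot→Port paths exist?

Assign every edge capacity 1; by Menger, the answer equals the max flow.
Path Depot→Y2→Port (+1); total 1.
Path Depot→Jct1→Port (+1); total 2.
Path Depot→Y1→Port (+1); total 3.
No residual Depot→Port path; max flow = 3.
Certifying cut of size 3: {Depot→Y1, Depot→Y2, Jct1→Port}.

3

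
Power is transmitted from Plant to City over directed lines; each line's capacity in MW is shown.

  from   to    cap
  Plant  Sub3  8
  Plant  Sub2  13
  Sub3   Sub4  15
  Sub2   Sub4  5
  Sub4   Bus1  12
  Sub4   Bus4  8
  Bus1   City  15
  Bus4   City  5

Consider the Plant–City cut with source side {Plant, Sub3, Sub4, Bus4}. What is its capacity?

Edges leaving {Plant, Sub3, Sub4, Bus4}: Plant→Sub2 (13), Sub4→Bus1 (12), Bus4→City (5).
Cut capacity = 13 + 12 + 5 = 30.

30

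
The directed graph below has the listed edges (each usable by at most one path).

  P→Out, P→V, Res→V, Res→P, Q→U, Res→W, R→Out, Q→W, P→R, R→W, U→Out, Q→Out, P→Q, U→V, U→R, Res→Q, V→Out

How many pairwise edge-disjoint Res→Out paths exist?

Assign every edge capacity 1; by Menger, the answer equals the max flow.
Path Res→P→Out (+1); total 1.
Path Res→Q→Out (+1); total 2.
Path Res→V→Out (+1); total 3.
No residual Res→Out path; max flow = 3.
Certifying cut of size 3: {Res→P, Res→Q, Res→V}.

3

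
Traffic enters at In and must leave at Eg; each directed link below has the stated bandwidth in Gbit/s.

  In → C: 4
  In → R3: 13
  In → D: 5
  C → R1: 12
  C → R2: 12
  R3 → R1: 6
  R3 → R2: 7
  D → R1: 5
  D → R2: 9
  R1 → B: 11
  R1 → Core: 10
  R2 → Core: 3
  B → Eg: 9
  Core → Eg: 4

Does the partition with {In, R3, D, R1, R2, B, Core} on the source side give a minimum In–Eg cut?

No — its capacity is 17, but the minimum cut has capacity 13.

Given cut capacity: 4 + 9 + 4 = 17.
Augment In→C→R1→B→Eg: bottleneck 4, flow now 4.
Augment In→R3→R1→B→Eg: bottleneck 5, flow now 9.
Augment In→R3→R1→Core→Eg: bottleneck 1, flow now 10.
Augment In→R3→R2→Core→Eg: bottleneck 3, flow now 13.
No augmenting path remains; maximum flow = 13.
In the residual graph, reachable from In: {In, C, R3, D, R1, R2, B, Core}.
Min-cut edges: B→Eg (9), Core→Eg (4); capacity 9 + 4 = 13.
Cut capacity 17 exceeds the max flow 13, so it is not minimum.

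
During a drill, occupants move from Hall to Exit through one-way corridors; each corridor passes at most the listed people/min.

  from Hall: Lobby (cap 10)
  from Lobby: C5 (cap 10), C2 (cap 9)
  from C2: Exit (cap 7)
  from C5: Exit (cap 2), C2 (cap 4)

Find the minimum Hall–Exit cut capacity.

Augment Hall→Lobby→C2→Exit: bottleneck 7, flow now 7.
Augment Hall→Lobby→C5→Exit: bottleneck 2, flow now 9.
No augmenting path remains; maximum flow = 9.
By max-flow min-cut, the minimum cut capacity equals the max flow.
In the residual graph, reachable from Hall: {Hall, Lobby, C2, C5}.
Min-cut edges: C2→Exit (7), C5→Exit (2); capacity 7 + 2 = 9.

9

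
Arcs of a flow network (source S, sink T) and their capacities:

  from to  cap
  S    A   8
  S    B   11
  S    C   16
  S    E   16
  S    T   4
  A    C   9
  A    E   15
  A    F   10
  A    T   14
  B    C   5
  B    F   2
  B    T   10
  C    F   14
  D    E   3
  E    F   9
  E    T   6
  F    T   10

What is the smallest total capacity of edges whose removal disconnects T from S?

Augment S→T: bottleneck 4, flow now 4.
Augment S→A→T: bottleneck 8, flow now 12.
Augment S→B→T: bottleneck 10, flow now 22.
Augment S→E→T: bottleneck 6, flow now 28.
Augment S→B→F→T: bottleneck 1, flow now 29.
Augment S→C→F→T: bottleneck 9, flow now 38.
No augmenting path remains; maximum flow = 38.
By max-flow min-cut, the minimum cut capacity equals the max flow.
In the residual graph, reachable from S: {S, B, C, E, F}.
Min-cut edges: S→A (8), S→T (4), B→T (10), E→T (6), F→T (10); capacity 8 + 4 + 10 + 6 + 10 = 38.

38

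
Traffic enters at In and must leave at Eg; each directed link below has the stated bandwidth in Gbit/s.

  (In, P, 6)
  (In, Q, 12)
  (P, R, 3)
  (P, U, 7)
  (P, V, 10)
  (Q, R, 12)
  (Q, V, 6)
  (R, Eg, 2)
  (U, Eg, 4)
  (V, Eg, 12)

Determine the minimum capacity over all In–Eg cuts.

Augment In→P→R→Eg: bottleneck 2, flow now 2.
Augment In→P→U→Eg: bottleneck 4, flow now 6.
Augment In→Q→V→Eg: bottleneck 6, flow now 12.
Augment In→Q→R→P→V→Eg: bottleneck 2, flow now 14. (uses reverse residual edge)
No augmenting path remains; maximum flow = 14.
By max-flow min-cut, the minimum cut capacity equals the max flow.
In the residual graph, reachable from In: {In, Q, R}.
Min-cut edges: In→P (6), Q→V (6), R→Eg (2); capacity 6 + 6 + 2 = 14.

14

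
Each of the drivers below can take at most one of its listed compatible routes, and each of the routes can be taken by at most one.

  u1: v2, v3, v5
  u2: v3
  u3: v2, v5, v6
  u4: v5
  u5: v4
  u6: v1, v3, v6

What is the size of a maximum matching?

6

Unit-capacity flow: source→left, listed edges, right→sink; max matching = max flow.
Augmenting path u1→v2 (+1); matched 1.
Augmenting path u2→v3 (+1); matched 2.
Augmenting path u3→v5 (+1); matched 3.
Augmenting path u5→v4 (+1); matched 4.
Augmenting path u6→v1 (+1); matched 5.
Augmenting path u4→v5→u3→v6 (+1); matched 6.
No augmenting path remains; maximum matching = 6.
König certificate: {u1, u2, u3, u4, u5, u6} is a vertex cover of size 6 (every listed pair touches it), so no matching can be larger.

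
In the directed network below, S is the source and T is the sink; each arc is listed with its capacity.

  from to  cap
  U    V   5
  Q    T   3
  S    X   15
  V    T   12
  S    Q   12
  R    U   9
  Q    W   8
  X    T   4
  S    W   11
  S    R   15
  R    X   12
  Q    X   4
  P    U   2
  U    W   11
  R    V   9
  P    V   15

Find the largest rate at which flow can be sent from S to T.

19

Augment S→Q→T: bottleneck 3, flow now 3.
Augment S→X→T: bottleneck 4, flow now 7.
Augment S→R→V→T: bottleneck 9, flow now 16.
Augment S→R→U→V→T: bottleneck 3, flow now 19.
No augmenting path remains; maximum flow = 19.
In the residual graph, reachable from S: {S, Q, R, U, V, W, X}.
Min-cut edges: Q→T (3), V→T (12), X→T (4); capacity 3 + 12 + 4 = 19.
This cut is saturated, so no flow can exceed 19.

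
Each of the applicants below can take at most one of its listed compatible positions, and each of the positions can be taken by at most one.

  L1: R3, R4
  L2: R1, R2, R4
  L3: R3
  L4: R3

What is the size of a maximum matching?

Unit-capacity flow: source→left, listed edges, right→sink; max matching = max flow.
Augmenting path L1→R3 (+1); matched 1.
Augmenting path L2→R1 (+1); matched 2.
Augmenting path L3→R3→L1→R4 (+1); matched 3.
No augmenting path remains; maximum matching = 3.
König certificate: {L1, L2, R3} is a vertex cover of size 3 (every listed pair touches it), so no matching can be larger.

3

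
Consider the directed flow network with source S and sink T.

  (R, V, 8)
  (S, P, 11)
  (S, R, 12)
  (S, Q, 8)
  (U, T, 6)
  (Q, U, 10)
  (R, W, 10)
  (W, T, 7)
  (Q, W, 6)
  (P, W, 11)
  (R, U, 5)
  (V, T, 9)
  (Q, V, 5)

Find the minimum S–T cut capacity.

22

Augment S→P→W→T: bottleneck 7, flow now 7.
Augment S→Q→U→T: bottleneck 6, flow now 13.
Augment S→Q→V→T: bottleneck 2, flow now 15.
Augment S→R→V→T: bottleneck 7, flow now 22.
No augmenting path remains; maximum flow = 22.
By max-flow min-cut, the minimum cut capacity equals the max flow.
In the residual graph, reachable from S: {S, P, Q, R, U, V, W}.
Min-cut edges: U→T (6), V→T (9), W→T (7); capacity 6 + 9 + 7 = 22.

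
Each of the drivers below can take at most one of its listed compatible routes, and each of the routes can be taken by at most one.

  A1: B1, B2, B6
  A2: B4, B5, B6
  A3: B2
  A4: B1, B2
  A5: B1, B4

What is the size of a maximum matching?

Unit-capacity flow: source→left, listed edges, right→sink; max matching = max flow.
Augmenting path A1→B1 (+1); matched 1.
Augmenting path A2→B4 (+1); matched 2.
Augmenting path A3→B2 (+1); matched 3.
Augmenting path A4→B1→A1→B6 (+1); matched 4.
Augmenting path A5→B4→A2→B5 (+1); matched 5.
No augmenting path remains; maximum matching = 5.
König certificate: {A1, A2, A3, A4, A5} is a vertex cover of size 5 (every listed pair touches it), so no matching can be larger.

5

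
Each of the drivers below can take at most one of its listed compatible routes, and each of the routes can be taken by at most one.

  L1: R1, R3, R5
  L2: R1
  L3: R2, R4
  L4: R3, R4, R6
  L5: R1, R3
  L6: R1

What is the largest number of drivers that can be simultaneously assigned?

Unit-capacity flow: source→left, listed edges, right→sink; max matching = max flow.
Augmenting path L1→R1 (+1); matched 1.
Augmenting path L3→R2 (+1); matched 2.
Augmenting path L4→R3 (+1); matched 3.
Augmenting path L2→R1→L1→R5 (+1); matched 4.
Augmenting path L5→R3→L4→R4 (+1); matched 5.
No augmenting path remains; maximum matching = 5.
König certificate: {L1, L3, L4, L5, R1} is a vertex cover of size 5 (every listed pair touches it), so no matching can be larger.

5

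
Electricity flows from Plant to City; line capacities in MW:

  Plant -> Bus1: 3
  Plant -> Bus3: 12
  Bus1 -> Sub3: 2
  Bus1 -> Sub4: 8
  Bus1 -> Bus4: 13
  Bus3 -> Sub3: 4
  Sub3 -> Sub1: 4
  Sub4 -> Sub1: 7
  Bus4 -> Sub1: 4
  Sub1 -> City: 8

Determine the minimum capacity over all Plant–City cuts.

7

Augment Plant→Bus1→Sub3→Sub1→City: bottleneck 2, flow now 2.
Augment Plant→Bus1→Sub4→Sub1→City: bottleneck 1, flow now 3.
Augment Plant→Bus3→Sub3→Sub1→City: bottleneck 2, flow now 5.
Augment Plant→Bus3→Sub3→Bus1→Sub4→Sub1→City: bottleneck 2, flow now 7. (uses reverse residual edge)
No augmenting path remains; maximum flow = 7.
By max-flow min-cut, the minimum cut capacity equals the max flow.
In the residual graph, reachable from Plant: {Plant, Bus3}.
Min-cut edges: Plant→Bus1 (3), Bus3→Sub3 (4); capacity 3 + 4 = 7.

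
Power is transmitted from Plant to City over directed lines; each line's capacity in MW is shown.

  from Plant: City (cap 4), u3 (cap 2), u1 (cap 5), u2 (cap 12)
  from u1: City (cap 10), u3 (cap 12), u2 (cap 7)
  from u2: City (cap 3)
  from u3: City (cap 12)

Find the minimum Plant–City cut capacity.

14

Augment Plant→City: bottleneck 4, flow now 4.
Augment Plant→u1→City: bottleneck 5, flow now 9.
Augment Plant→u2→City: bottleneck 3, flow now 12.
Augment Plant→u3→City: bottleneck 2, flow now 14.
No augmenting path remains; maximum flow = 14.
By max-flow min-cut, the minimum cut capacity equals the max flow.
In the residual graph, reachable from Plant: {Plant, u2}.
Min-cut edges: Plant→u1 (5), Plant→u3 (2), Plant→City (4), u2→City (3); capacity 5 + 2 + 4 + 3 = 14.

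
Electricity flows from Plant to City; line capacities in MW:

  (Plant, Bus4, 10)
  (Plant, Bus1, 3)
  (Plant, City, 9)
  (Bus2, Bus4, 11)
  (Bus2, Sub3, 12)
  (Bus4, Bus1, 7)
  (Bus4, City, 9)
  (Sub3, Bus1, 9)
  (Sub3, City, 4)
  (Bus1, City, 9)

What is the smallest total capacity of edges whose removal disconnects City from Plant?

Augment Plant→City: bottleneck 9, flow now 9.
Augment Plant→Bus4→City: bottleneck 9, flow now 18.
Augment Plant→Bus1→City: bottleneck 3, flow now 21.
Augment Plant→Bus4→Bus1→City: bottleneck 1, flow now 22.
No augmenting path remains; maximum flow = 22.
By max-flow min-cut, the minimum cut capacity equals the max flow.
In the residual graph, reachable from Plant: {Plant}.
Min-cut edges: Plant→Bus4 (10), Plant→Bus1 (3), Plant→City (9); capacity 10 + 3 + 9 = 22.

22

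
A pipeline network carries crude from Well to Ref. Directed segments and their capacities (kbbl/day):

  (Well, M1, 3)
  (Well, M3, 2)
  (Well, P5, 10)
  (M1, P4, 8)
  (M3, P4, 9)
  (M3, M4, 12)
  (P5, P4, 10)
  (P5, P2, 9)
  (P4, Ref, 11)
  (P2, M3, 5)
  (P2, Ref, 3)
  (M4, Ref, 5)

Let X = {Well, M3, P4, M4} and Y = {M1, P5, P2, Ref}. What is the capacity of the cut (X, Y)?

29

Edges leaving {Well, M3, P4, M4}: Well→M1 (3), Well→P5 (10), P4→Ref (11), M4→Ref (5).
Cut capacity = 3 + 10 + 11 + 5 = 29.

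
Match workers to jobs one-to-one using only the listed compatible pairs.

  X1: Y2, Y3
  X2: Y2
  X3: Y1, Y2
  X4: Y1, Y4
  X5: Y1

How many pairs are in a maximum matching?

4

Unit-capacity flow: source→left, listed edges, right→sink; max matching = max flow.
Augmenting path X1→Y2 (+1); matched 1.
Augmenting path X3→Y1 (+1); matched 2.
Augmenting path X4→Y4 (+1); matched 3.
Augmenting path X2→Y2→X1→Y3 (+1); matched 4.
No augmenting path remains; maximum matching = 4.
König certificate: {X1, X4, Y1, Y2} is a vertex cover of size 4 (every listed pair touches it), so no matching can be larger.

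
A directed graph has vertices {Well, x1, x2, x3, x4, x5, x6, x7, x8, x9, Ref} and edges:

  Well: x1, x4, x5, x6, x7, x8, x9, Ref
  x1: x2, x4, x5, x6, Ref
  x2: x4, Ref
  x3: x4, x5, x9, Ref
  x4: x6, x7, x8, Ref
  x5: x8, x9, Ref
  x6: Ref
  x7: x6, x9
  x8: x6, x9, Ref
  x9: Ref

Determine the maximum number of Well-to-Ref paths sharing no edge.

7

Assign every edge capacity 1; by Menger, the answer equals the max flow.
Path Well→Ref (+1); total 1.
Path Well→x1→Ref (+1); total 2.
Path Well→x4→Ref (+1); total 3.
Path Well→x5→Ref (+1); total 4.
Path Well→x6→Ref (+1); total 5.
Path Well→x8→Ref (+1); total 6.
Path Well→x9→Ref (+1); total 7.
No residual Well→Ref path; max flow = 7.
Certifying cut of size 7: {Well→Ref, Well→x1, Well→x4, Well→x5, Well→x8, x6→Ref, x9→Ref}.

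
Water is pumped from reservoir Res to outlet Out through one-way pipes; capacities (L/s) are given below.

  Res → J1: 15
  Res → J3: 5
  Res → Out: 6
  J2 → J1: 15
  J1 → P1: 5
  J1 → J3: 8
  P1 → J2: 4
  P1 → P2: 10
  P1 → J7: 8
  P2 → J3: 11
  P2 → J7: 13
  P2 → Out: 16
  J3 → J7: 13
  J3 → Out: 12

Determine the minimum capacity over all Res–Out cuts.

Augment Res→Out: bottleneck 6, flow now 6.
Augment Res→J3→Out: bottleneck 5, flow now 11.
Augment Res→J1→J3→Out: bottleneck 7, flow now 18.
Augment Res→J1→P1→P2→Out: bottleneck 5, flow now 23.
No augmenting path remains; maximum flow = 23.
By max-flow min-cut, the minimum cut capacity equals the max flow.
In the residual graph, reachable from Res: {Res, J1, J3, J7}.
Min-cut edges: Res→Out (6), J1→P1 (5), J3→Out (12); capacity 6 + 5 + 12 = 23.

23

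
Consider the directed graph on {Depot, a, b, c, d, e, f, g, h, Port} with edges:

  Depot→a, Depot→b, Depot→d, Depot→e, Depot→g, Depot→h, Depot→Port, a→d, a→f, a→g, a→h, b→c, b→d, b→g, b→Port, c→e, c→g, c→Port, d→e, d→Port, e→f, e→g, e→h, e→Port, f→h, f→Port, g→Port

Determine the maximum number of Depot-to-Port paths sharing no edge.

Assign every edge capacity 1; by Menger, the answer equals the max flow.
Path Depot→Port (+1); total 1.
Path Depot→b→Port (+1); total 2.
Path Depot→d→Port (+1); total 3.
Path Depot→e→Port (+1); total 4.
Path Depot→g→Port (+1); total 5.
Path Depot→a→f→Port (+1); total 6.
No residual Depot→Port path; max flow = 6.
Certifying cut of size 6: {Depot→Port, Depot→a, Depot→b, Depot→d, Depot→e, Depot→g}.

6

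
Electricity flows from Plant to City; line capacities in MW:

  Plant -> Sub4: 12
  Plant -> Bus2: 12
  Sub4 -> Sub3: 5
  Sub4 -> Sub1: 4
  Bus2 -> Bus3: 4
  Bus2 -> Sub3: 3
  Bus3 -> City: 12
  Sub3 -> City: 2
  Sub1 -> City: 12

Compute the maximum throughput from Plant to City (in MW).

10

Augment Plant→Sub4→Sub3→City: bottleneck 2, flow now 2.
Augment Plant→Sub4→Sub1→City: bottleneck 4, flow now 6.
Augment Plant→Bus2→Bus3→City: bottleneck 4, flow now 10.
No augmenting path remains; maximum flow = 10.
In the residual graph, reachable from Plant: {Plant, Sub4, Bus2, Sub3}.
Min-cut edges: Sub4→Sub1 (4), Bus2→Bus3 (4), Sub3→City (2); capacity 4 + 4 + 2 = 10.
This cut is saturated, so no flow can exceed 10.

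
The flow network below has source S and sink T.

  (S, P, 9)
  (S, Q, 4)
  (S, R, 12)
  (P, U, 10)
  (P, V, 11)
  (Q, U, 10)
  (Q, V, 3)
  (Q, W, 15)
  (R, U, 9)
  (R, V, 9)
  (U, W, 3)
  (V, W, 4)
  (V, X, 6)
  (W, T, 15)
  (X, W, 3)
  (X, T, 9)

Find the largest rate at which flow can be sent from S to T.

17

Augment S→Q→W→T: bottleneck 4, flow now 4.
Augment S→P→U→W→T: bottleneck 3, flow now 7.
Augment S→P→V→W→T: bottleneck 4, flow now 11.
Augment S→P→V→X→T: bottleneck 2, flow now 13.
Augment S→R→V→X→T: bottleneck 4, flow now 17.
No augmenting path remains; maximum flow = 17.
In the residual graph, reachable from S: {S, P, R, U, V}.
Min-cut edges: S→Q (4), U→W (3), V→W (4), V→X (6); capacity 4 + 3 + 4 + 6 = 17.
This cut is saturated, so no flow can exceed 17.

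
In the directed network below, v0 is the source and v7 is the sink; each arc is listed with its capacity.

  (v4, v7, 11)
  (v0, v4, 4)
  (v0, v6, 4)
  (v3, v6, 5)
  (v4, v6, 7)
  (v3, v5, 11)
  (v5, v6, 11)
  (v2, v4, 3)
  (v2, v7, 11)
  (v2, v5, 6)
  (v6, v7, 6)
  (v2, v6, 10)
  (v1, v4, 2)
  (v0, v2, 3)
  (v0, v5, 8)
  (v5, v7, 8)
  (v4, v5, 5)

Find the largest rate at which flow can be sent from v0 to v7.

19

Augment v0→v2→v7: bottleneck 3, flow now 3.
Augment v0→v4→v7: bottleneck 4, flow now 7.
Augment v0→v5→v7: bottleneck 8, flow now 15.
Augment v0→v6→v7: bottleneck 4, flow now 19.
No augmenting path remains; maximum flow = 19.
In the residual graph, reachable from v0: {v0}.
Min-cut edges: v0→v2 (3), v0→v4 (4), v0→v5 (8), v0→v6 (4); capacity 3 + 4 + 8 + 4 = 19.
This cut is saturated, so no flow can exceed 19.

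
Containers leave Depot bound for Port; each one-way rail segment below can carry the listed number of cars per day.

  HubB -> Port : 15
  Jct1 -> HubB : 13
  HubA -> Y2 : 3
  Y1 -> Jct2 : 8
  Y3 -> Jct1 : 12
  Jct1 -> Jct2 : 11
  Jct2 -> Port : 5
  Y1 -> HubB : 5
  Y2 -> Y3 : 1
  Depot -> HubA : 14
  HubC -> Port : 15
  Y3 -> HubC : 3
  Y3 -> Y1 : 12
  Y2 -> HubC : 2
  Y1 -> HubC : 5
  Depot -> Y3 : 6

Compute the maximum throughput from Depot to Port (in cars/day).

Augment Depot→Y3→HubC→Port: bottleneck 3, flow now 3.
Augment Depot→HubA→Y2→HubC→Port: bottleneck 2, flow now 5.
Augment Depot→Y3→Jct1→Jct2→Port: bottleneck 3, flow now 8.
Augment Depot→HubA→Y2→Y3→Jct1→Jct2→Port: bottleneck 1, flow now 9.
No augmenting path remains; maximum flow = 9.
In the residual graph, reachable from Depot: {Depot, HubA}.
Min-cut edges: Depot→Y3 (6), HubA→Y2 (3); capacity 6 + 3 = 9.
This cut is saturated, so no flow can exceed 9.

9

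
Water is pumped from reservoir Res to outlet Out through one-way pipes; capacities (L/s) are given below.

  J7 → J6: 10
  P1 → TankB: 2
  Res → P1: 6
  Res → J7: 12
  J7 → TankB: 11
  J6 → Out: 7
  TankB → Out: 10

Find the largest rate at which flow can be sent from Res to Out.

Augment Res→J7→TankB→Out: bottleneck 10, flow now 10.
Augment Res→J7→J6→Out: bottleneck 2, flow now 12.
Augment Res→P1→TankB→J7→J6→Out: bottleneck 2, flow now 14. (uses reverse residual edge)
No augmenting path remains; maximum flow = 14.
In the residual graph, reachable from Res: {Res, P1}.
Min-cut edges: Res→J7 (12), P1→TankB (2); capacity 12 + 2 = 14.
This cut is saturated, so no flow can exceed 14.

14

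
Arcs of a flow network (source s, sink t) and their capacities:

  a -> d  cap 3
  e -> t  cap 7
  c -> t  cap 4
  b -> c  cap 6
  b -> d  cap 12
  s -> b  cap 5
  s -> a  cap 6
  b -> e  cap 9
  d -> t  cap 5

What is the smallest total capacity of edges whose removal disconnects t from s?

Augment s→a→d→t: bottleneck 3, flow now 3.
Augment s→b→c→t: bottleneck 4, flow now 7.
Augment s→b→d→t: bottleneck 1, flow now 8.
No augmenting path remains; maximum flow = 8.
By max-flow min-cut, the minimum cut capacity equals the max flow.
In the residual graph, reachable from s: {s, a}.
Min-cut edges: s→b (5), a→d (3); capacity 5 + 3 = 8.

8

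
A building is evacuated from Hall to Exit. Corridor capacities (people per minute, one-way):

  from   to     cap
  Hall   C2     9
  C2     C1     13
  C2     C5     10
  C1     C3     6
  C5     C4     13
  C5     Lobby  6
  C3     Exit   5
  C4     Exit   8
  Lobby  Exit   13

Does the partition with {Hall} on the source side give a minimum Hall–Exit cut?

Given cut capacity: 9 = 9.
Augment Hall→C2→C1→C3→Exit: bottleneck 5, flow now 5.
Augment Hall→C2→C5→C4→Exit: bottleneck 4, flow now 9.
No augmenting path remains; maximum flow = 9.
Cut capacity 9 equals the max flow, so it is a minimum cut.

Yes — it is a minimum cut (capacity 9).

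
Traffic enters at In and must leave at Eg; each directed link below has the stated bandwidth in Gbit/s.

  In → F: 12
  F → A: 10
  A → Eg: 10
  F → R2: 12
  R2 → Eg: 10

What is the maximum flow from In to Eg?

Augment In→F→A→Eg: bottleneck 10, flow now 10.
Augment In→F→R2→Eg: bottleneck 2, flow now 12.
No augmenting path remains; maximum flow = 12.
In the residual graph, reachable from In: {In}.
Min-cut edges: In→F (12); capacity 12 = 12.
This cut is saturated, so no flow can exceed 12.

12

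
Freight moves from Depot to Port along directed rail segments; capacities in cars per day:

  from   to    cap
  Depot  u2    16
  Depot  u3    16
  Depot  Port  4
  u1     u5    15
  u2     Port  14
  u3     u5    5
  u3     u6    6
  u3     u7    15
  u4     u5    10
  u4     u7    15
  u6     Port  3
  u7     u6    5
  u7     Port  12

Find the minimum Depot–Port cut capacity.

Augment Depot→Port: bottleneck 4, flow now 4.
Augment Depot→u2→Port: bottleneck 14, flow now 18.
Augment Depot→u3→u6→Port: bottleneck 3, flow now 21.
Augment Depot→u3→u7→Port: bottleneck 12, flow now 33.
No augmenting path remains; maximum flow = 33.
By max-flow min-cut, the minimum cut capacity equals the max flow.
In the residual graph, reachable from Depot: {Depot, u2, u3, u5, u6, u7}.
Min-cut edges: Depot→Port (4), u2→Port (14), u6→Port (3), u7→Port (12); capacity 4 + 14 + 3 + 12 = 33.

33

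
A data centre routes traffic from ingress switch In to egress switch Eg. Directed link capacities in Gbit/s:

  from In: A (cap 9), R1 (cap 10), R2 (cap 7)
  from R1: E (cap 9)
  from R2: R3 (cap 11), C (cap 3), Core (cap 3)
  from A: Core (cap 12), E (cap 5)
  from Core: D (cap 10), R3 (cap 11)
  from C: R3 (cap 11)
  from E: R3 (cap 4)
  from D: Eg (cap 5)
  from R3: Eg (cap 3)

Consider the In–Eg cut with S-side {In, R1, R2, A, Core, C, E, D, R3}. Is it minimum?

Given cut capacity: 5 + 3 = 8.
Augment In→R2→R3→Eg: bottleneck 3, flow now 3.
Augment In→R2→Core→D→Eg: bottleneck 3, flow now 6.
Augment In→A→Core→D→Eg: bottleneck 2, flow now 8.
No augmenting path remains; maximum flow = 8.
Cut capacity 8 equals the max flow, so it is a minimum cut.

Yes — it is a minimum cut (capacity 8).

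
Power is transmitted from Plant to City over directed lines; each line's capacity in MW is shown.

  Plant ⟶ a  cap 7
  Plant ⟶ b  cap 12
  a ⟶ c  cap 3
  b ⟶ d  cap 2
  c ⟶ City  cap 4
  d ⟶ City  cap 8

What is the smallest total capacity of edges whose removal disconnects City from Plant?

Augment Plant→a→c→City: bottleneck 3, flow now 3.
Augment Plant→b→d→City: bottleneck 2, flow now 5.
No augmenting path remains; maximum flow = 5.
By max-flow min-cut, the minimum cut capacity equals the max flow.
In the residual graph, reachable from Plant: {Plant, a, b}.
Min-cut edges: a→c (3), b→d (2); capacity 3 + 2 = 5.

5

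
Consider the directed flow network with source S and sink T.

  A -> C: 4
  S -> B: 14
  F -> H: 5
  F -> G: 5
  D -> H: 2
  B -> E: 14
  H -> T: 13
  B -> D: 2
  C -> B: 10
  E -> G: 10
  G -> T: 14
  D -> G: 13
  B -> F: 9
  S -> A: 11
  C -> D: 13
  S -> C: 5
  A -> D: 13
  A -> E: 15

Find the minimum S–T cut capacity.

21

Augment S→A→D→G→T: bottleneck 11, flow now 11.
Augment S→B→D→G→T: bottleneck 2, flow now 13.
Augment S→B→E→G→T: bottleneck 1, flow now 14.
Augment S→B→F→H→T: bottleneck 5, flow now 19.
Augment S→C→D→H→T: bottleneck 2, flow now 21.
No augmenting path remains; maximum flow = 21.
By max-flow min-cut, the minimum cut capacity equals the max flow.
In the residual graph, reachable from S: {S, A, B, C, D, E, F, G}.
Min-cut edges: D→H (2), F→H (5), G→T (14); capacity 2 + 5 + 14 = 21.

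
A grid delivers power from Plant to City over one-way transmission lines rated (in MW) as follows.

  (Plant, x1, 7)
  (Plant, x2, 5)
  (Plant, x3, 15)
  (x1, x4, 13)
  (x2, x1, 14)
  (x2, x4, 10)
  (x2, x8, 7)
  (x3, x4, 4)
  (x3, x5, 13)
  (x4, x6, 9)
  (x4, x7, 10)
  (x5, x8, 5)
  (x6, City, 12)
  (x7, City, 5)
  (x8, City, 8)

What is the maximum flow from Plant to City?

Augment Plant→x2→x8→City: bottleneck 5, flow now 5.
Augment Plant→x1→x4→x6→City: bottleneck 7, flow now 12.
Augment Plant→x3→x4→x6→City: bottleneck 2, flow now 14.
Augment Plant→x3→x4→x7→City: bottleneck 2, flow now 16.
Augment Plant→x3→x5→x8→City: bottleneck 3, flow now 19.
Augment Plant→x3→x5→x8→x2→x4→x7→City: bottleneck 2, flow now 21. (uses reverse residual edge)
No augmenting path remains; maximum flow = 21.
In the residual graph, reachable from Plant: {Plant, x3, x5}.
Min-cut edges: Plant→x1 (7), Plant→x2 (5), x3→x4 (4), x5→x8 (5); capacity 7 + 5 + 4 + 5 = 21.
This cut is saturated, so no flow can exceed 21.

21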